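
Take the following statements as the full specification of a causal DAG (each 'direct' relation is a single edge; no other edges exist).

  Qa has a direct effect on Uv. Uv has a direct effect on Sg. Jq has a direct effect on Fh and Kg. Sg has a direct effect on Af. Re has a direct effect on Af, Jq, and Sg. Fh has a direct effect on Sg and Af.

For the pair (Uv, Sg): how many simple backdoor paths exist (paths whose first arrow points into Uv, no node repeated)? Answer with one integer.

0

A backdoor path from Uv to Sg is any simple undirected path whose first edge points into Uv (i.e. leaves Uv via a parent).
Parents of Uv: {Qa}.
No simple path from any parent of Uv reaches Sg without revisiting Uv, so there are no backdoor paths.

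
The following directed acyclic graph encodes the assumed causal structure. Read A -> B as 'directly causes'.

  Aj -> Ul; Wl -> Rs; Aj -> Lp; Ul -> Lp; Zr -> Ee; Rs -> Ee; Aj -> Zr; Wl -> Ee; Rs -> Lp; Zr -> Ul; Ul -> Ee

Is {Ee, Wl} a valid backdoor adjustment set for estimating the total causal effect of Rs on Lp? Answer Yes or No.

Backdoor paths from Rs to Lp (paths whose first edge points into Rs):
  P1: Rs <- Wl -> Ee <- Zr <- Aj -> Ul -> Lp
  P2: Rs <- Wl -> Ee <- Zr <- Aj -> Lp
  P3: Rs <- Wl -> Ee <- Zr -> Ul <- Aj -> Lp
  P4: Rs <- Wl -> Ee <- Zr -> Ul -> Lp
  P5: Rs <- Wl -> Ee <- Ul <- Aj -> Lp
  P6: Rs <- Wl -> Ee <- Ul <- Zr <- Aj -> Lp
  P7: Rs <- Wl -> Ee <- Ul -> Lp
Condition 1 (no descendant of Rs in the set): FAILS — Ee is a descendant of Rs.
Condition 2 (every backdoor path blocked by {Ee, Wl}):
  P1: blocked at fork node Wl ∈ conditioning set.
  P2: blocked at fork node Wl ∈ conditioning set.
  P3: blocked at fork node Wl ∈ conditioning set.
  P4: blocked at fork node Wl ∈ conditioning set.
  P5: blocked at fork node Wl ∈ conditioning set.
  P6: blocked at fork node Wl ∈ conditioning set.
  P7: blocked at fork node Wl ∈ conditioning set.
{Ee, Wl} does not satisfy the backdoor criterion.

No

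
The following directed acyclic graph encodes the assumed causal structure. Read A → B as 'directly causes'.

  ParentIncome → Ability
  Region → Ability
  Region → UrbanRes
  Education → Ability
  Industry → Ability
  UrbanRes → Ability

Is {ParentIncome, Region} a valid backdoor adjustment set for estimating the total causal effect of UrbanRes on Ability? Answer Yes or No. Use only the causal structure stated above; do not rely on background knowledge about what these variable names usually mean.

Yes

Backdoor paths from UrbanRes to Ability (paths whose first edge points into UrbanRes):
  P1: UrbanRes <- Region -> Ability
Condition 1 (no descendant of UrbanRes in the set): holds — descendants of UrbanRes are {Ability}; none are in {ParentIncome, Region}.
Condition 2 (every backdoor path blocked by {ParentIncome, Region}):
  P1: blocked at fork node Region ∈ conditioning set.
{ParentIncome, Region} satisfies the backdoor criterion.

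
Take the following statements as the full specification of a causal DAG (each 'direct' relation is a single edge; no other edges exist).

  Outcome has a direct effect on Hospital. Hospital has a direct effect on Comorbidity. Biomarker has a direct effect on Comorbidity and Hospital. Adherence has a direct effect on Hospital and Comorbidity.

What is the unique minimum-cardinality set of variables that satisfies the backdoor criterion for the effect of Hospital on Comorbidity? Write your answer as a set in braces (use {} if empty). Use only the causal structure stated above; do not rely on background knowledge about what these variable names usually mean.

Variables eligible for adjustment (non-descendants of Hospital, excluding Hospital and Comorbidity): {Adherence, Biomarker, Outcome}.
Backdoor paths from Hospital to Comorbidity:
  P1: Hospital <- Adherence -> Comorbidity
  P2: Hospital <- Biomarker -> Comorbidity
The empty set is not sufficient: P1 (Hospital <- Adherence -> Comorbidity) has no collider blocking it and no conditioned non-collider, so it is open.
Try {Adherence, Biomarker}:
  P1: blocked at fork node Adherence ∈ conditioning set.
  P2: blocked at fork node Biomarker ∈ conditioning set.
{Adherence, Biomarker} contains no descendant of Hospital and blocks every backdoor path.
Every element of {Adherence, Biomarker} is needed (dropping Adherence leaves P1 open; dropping Biomarker leaves P2 open), so no proper subset is valid.
Among all size-2 subsets of the eligible variables, only {Adherence, Biomarker} blocks every backdoor path, so it is the unique smallest valid adjustment set.

{Adherence, Biomarker}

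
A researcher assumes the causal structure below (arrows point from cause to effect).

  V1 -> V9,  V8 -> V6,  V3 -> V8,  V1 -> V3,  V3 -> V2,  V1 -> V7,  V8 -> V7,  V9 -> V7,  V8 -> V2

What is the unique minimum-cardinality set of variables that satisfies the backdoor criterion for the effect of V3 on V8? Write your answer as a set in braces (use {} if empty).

Variables eligible for adjustment (non-descendants of V3, excluding V3 and V8): {V1, V9}.
Backdoor paths from V3 to V8:
  P1: V3 <- V1 -> V9 -> V7 <- V8
  P2: V3 <- V1 -> V7 <- V8
Each backdoor path contains an unconditioned collider, so every path is already blocked with the empty conditioning set:
  P1: blocked at collider V7 (neither it nor any descendant is in the conditioning set).
  P2: blocked at collider V7 (neither it nor any descendant is in the conditioning set).
The empty set is therefore the unique smallest valid set.

{}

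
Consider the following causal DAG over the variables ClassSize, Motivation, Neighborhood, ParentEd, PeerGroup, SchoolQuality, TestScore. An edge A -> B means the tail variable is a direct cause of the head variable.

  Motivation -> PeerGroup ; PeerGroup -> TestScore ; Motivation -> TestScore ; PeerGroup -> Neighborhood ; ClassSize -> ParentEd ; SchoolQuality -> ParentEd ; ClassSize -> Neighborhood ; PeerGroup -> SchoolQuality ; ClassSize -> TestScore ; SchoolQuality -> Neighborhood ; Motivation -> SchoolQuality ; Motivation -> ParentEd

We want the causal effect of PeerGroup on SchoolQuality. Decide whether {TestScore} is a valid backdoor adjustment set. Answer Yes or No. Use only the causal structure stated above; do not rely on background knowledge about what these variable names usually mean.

Backdoor paths from PeerGroup to SchoolQuality (paths whose first edge points into PeerGroup):
  P1: PeerGroup <- Motivation -> SchoolQuality
  P2: PeerGroup <- Motivation -> TestScore <- ClassSize -> ParentEd <- SchoolQuality
  P3: PeerGroup <- Motivation -> TestScore <- ClassSize -> Neighborhood <- SchoolQuality
  P4: PeerGroup <- Motivation -> ParentEd <- ClassSize -> Neighborhood <- SchoolQuality
  P5: PeerGroup <- Motivation -> ParentEd <- SchoolQuality
Condition 1 (no descendant of PeerGroup in the set): FAILS — TestScore is a descendant of PeerGroup.
Condition 2 (every backdoor path blocked by {TestScore}):
  P1: open — no interior node is in the conditioning set.
  P2: blocked at collider ParentEd (neither it nor any descendant is in the conditioning set).
  P3: blocked at collider Neighborhood (neither it nor any descendant is in the conditioning set).
  P4: blocked at collider ParentEd (neither it nor any descendant is in the conditioning set).
  P5: blocked at collider ParentEd (neither it nor any descendant is in the conditioning set).
{TestScore} does not satisfy the backdoor criterion.

No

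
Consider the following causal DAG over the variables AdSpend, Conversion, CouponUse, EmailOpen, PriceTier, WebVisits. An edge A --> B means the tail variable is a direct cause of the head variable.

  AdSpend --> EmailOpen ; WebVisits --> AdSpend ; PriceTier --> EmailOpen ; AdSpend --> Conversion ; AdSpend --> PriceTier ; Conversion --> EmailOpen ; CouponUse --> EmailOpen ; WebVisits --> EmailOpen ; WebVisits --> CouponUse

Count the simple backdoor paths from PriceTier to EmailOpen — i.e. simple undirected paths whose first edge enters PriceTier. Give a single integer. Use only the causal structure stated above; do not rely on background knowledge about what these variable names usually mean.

4

A backdoor path from PriceTier to EmailOpen is any simple undirected path whose first edge points into PriceTier (i.e. leaves PriceTier via a parent).
Parents of PriceTier: {AdSpend}.
Enumerating:
  P1: PriceTier <- AdSpend <- WebVisits -> CouponUse -> EmailOpen
  P2: PriceTier <- AdSpend <- WebVisits -> EmailOpen
  P3: PriceTier <- AdSpend -> Conversion -> EmailOpen
  P4: PriceTier <- AdSpend -> EmailOpen
That exhausts the simple backdoor paths. Count: 4.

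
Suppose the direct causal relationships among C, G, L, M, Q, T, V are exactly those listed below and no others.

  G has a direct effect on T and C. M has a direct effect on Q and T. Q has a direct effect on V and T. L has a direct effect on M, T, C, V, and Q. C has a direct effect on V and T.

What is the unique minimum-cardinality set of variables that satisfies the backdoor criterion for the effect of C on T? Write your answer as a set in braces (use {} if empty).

{G, L}

Variables eligible for adjustment (non-descendants of C, excluding C and T): {G, L, M, Q}.
Backdoor paths from C to T:
  P1: C <- L -> M -> Q -> T
  P2: C <- L -> M -> T
  P3: C <- L -> Q <- M -> T
  P4: C <- L -> Q -> T
  P5: C <- L -> T
  P6: C <- L -> V <- Q <- M -> T
  P7: C <- L -> V <- Q -> T
  P8: C <- G -> T
The empty set is not sufficient: P1 (C <- L -> M -> Q -> T) has no collider blocking it and no conditioned non-collider, so it is open.
Try {G, L}:
  P1: blocked at fork node L ∈ conditioning set.
  P2: blocked at fork node L ∈ conditioning set.
  P3: blocked at fork node L ∈ conditioning set.
  P4: blocked at fork node L ∈ conditioning set.
  P5: blocked at fork node L ∈ conditioning set.
  P6: blocked at fork node L ∈ conditioning set.
  P7: blocked at fork node L ∈ conditioning set.
  P8: blocked at fork node G ∈ conditioning set.
{G, L} contains no descendant of C and blocks every backdoor path.
Every element of {G, L} is needed (dropping G leaves P8 open; dropping L leaves P1 open), so no proper subset is valid.
Among all size-2 subsets of the eligible variables, only {G, L} blocks every backdoor path, so it is the unique smallest valid adjustment set.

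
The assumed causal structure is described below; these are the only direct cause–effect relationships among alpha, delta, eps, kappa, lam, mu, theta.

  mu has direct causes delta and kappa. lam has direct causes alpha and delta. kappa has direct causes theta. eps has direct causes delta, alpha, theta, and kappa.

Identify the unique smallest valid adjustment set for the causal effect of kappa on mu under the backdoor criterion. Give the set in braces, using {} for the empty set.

{}

Variables eligible for adjustment (non-descendants of kappa, excluding kappa and mu): {alpha, delta, lam, theta}.
Backdoor paths from kappa to mu:
  P1: kappa <- theta -> eps <- delta -> mu
  P2: kappa <- theta -> eps <- alpha -> lam <- delta -> mu
Each backdoor path contains an unconditioned collider, so every path is already blocked with the empty conditioning set:
  P1: blocked at collider eps (neither it nor any descendant is in the conditioning set).
  P2: blocked at collider eps (neither it nor any descendant is in the conditioning set).
The empty set is therefore the unique smallest valid set.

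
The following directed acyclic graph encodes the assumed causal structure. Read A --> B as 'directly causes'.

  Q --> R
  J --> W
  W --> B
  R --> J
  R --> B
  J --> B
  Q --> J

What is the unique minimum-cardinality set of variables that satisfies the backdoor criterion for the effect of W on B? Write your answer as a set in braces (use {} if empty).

{J}

Variables eligible for adjustment (non-descendants of W, excluding W and B): {J, Q, R}.
Backdoor paths from W to B:
  P1: W <- J <- Q -> R -> B
  P2: W <- J <- R -> B
  P3: W <- J -> B
The empty set is not sufficient: P1 (W <- J <- Q -> R -> B) has no collider blocking it and no conditioned non-collider, so it is open.
Try {J}:
  P1: blocked at chain node J ∈ conditioning set.
  P2: blocked at chain node J ∈ conditioning set.
  P3: blocked at fork node J ∈ conditioning set.
{J} contains no descendant of W and blocks every backdoor path.
No other singleton works — e.g. {Q} leaves P2 open — so {J} is the unique smallest valid adjustment set.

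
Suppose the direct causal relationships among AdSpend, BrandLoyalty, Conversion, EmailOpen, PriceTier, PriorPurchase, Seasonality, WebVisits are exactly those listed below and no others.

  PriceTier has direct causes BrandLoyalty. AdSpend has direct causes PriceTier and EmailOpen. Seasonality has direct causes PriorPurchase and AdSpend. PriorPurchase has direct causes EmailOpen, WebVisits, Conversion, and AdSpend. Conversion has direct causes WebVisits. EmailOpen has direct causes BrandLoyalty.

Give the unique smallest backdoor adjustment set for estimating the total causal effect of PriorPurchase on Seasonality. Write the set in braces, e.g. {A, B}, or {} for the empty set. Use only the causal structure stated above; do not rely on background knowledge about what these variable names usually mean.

{AdSpend}

Variables eligible for adjustment (non-descendants of PriorPurchase, excluding PriorPurchase and Seasonality): {AdSpend, BrandLoyalty, Conversion, EmailOpen, PriceTier, WebVisits}.
Backdoor paths from PriorPurchase to Seasonality:
  P1: PriorPurchase <- EmailOpen <- BrandLoyalty -> PriceTier -> AdSpend -> Seasonality
  P2: PriorPurchase <- EmailOpen -> AdSpend -> Seasonality
  P3: PriorPurchase <- AdSpend -> Seasonality
The empty set is not sufficient: P1 (PriorPurchase <- EmailOpen <- BrandLoyalty -> PriceTier -> AdSpend -> Seasonality) has no collider blocking it and no conditioned non-collider, so it is open.
Try {AdSpend}:
  P1: blocked at chain node AdSpend ∈ conditioning set.
  P2: blocked at chain node AdSpend ∈ conditioning set.
  P3: blocked at fork node AdSpend ∈ conditioning set.
{AdSpend} contains no descendant of PriorPurchase and blocks every backdoor path.
No other singleton works — e.g. {WebVisits} leaves P1 open — so {AdSpend} is the unique smallest valid adjustment set.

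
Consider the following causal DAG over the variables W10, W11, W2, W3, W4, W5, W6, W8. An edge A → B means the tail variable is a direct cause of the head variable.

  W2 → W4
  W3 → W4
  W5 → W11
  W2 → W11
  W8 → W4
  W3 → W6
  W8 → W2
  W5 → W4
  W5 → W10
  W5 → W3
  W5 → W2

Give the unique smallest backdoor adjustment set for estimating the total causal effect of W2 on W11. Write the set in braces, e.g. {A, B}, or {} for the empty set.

Variables eligible for adjustment (non-descendants of W2, excluding W2 and W11): {W10, W3, W5, W6, W8}.
Backdoor paths from W2 to W11:
  P1: W2 <- W8 -> W4 <- W5 -> W11
  P2: W2 <- W8 -> W4 <- W3 <- W5 -> W11
  P3: W2 <- W5 -> W11
The empty set is not sufficient: P3 (W2 <- W5 -> W11) has no collider blocking it and no conditioned non-collider, so it is open.
Try {W5}:
  P1: blocked at collider W4 (neither it nor any descendant is in the conditioning set).
  P2: blocked at collider W4 (neither it nor any descendant is in the conditioning set).
  P3: blocked at fork node W5 ∈ conditioning set.
{W5} contains no descendant of W2 and blocks every backdoor path.
No other singleton works — e.g. {W8} leaves P3 open — so {W5} is the unique smallest valid adjustment set.

{W5}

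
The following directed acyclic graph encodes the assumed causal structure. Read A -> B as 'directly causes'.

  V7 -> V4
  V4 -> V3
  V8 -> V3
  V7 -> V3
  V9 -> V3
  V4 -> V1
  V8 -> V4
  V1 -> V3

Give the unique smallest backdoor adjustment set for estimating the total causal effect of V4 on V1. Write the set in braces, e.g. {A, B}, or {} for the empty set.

{}

Variables eligible for adjustment (non-descendants of V4, excluding V4 and V1): {V7, V8, V9}.
Backdoor paths from V4 to V1:
  P1: V4 <- V8 -> V3 <- V1
  P2: V4 <- V7 -> V3 <- V1
Each backdoor path contains an unconditioned collider, so every path is already blocked with the empty conditioning set:
  P1: blocked at collider V3 (neither it nor any descendant is in the conditioning set).
  P2: blocked at collider V3 (neither it nor any descendant is in the conditioning set).
The empty set is therefore the unique smallest valid set.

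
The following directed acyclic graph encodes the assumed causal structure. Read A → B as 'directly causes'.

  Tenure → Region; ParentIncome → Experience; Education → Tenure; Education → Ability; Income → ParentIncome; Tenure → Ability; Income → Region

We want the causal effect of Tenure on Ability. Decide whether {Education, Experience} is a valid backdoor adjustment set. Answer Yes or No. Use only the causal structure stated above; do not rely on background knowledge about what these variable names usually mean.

Yes

Backdoor paths from Tenure to Ability (paths whose first edge points into Tenure):
  P1: Tenure <- Education -> Ability
Condition 1 (no descendant of Tenure in the set): holds — descendants of Tenure are {Ability, Region}; none are in {Education, Experience}.
Condition 2 (every backdoor path blocked by {Education, Experience}):
  P1: blocked at fork node Education ∈ conditioning set.
{Education, Experience} satisfies the backdoor criterion.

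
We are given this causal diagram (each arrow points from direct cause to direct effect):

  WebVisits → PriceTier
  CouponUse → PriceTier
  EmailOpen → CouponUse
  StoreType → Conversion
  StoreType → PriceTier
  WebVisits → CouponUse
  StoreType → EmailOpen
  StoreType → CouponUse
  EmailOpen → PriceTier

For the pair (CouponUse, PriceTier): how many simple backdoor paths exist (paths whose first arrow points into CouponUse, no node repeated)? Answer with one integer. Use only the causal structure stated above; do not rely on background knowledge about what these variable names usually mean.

A backdoor path from CouponUse to PriceTier is any simple undirected path whose first edge points into CouponUse (i.e. leaves CouponUse via a parent).
Parents of CouponUse: {EmailOpen, StoreType, WebVisits}.
Enumerating:
  P1: CouponUse <- StoreType -> EmailOpen -> PriceTier
  P2: CouponUse <- StoreType -> PriceTier
  P3: CouponUse <- EmailOpen <- StoreType -> PriceTier
  P4: CouponUse <- EmailOpen -> PriceTier
  P5: CouponUse <- WebVisits -> PriceTier
That exhausts the simple backdoor paths. Count: 5.

5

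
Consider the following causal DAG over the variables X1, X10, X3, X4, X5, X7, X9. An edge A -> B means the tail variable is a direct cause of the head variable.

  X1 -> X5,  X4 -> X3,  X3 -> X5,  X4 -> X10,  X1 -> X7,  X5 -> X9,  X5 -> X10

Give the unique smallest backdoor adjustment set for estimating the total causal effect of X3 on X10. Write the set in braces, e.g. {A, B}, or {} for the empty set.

{X4}

Variables eligible for adjustment (non-descendants of X3, excluding X3 and X10): {X1, X4, X7}.
Backdoor paths from X3 to X10:
  P1: X3 <- X4 -> X10
The empty set is not sufficient: P1 (X3 <- X4 -> X10) has no collider blocking it and no conditioned non-collider, so it is open.
Try {X4}:
  P1: blocked at fork node X4 ∈ conditioning set.
{X4} contains no descendant of X3 and blocks every backdoor path.
No other singleton works — e.g. {X1} leaves P1 open — so {X4} is the unique smallest valid adjustment set.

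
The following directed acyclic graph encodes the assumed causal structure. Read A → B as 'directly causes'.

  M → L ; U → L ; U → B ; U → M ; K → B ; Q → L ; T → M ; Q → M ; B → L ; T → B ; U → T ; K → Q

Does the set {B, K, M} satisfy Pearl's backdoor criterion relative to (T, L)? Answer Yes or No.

No

Backdoor paths from T to L (paths whose first edge points into T):
  P1: T <- U -> B <- K -> Q -> M -> L
  P2: T <- U -> B <- K -> Q -> L
  P3: T <- U -> B -> L
  P4: T <- U -> M <- Q <- K -> B -> L
  P5: T <- U -> M <- Q -> L
  P6: T <- U -> M -> L
  P7: T <- U -> L
Condition 1 (no descendant of T in the set): FAILS — B and M are descendants of T.
Condition 2 (every backdoor path blocked by {B, K, M}):
  P1: blocked at fork node K ∈ conditioning set.
  P2: blocked at fork node K ∈ conditioning set.
  P3: blocked at chain node B ∈ conditioning set.
  P4: blocked at fork node K ∈ conditioning set.
  P5: open — collider(s) M are conditioned on (or have a conditioned descendant) and no non-collider on the path is in the set.
  P6: blocked at chain node M ∈ conditioning set.
  P7: open — no interior node is in the conditioning set.
{B, K, M} does not satisfy the backdoor criterion.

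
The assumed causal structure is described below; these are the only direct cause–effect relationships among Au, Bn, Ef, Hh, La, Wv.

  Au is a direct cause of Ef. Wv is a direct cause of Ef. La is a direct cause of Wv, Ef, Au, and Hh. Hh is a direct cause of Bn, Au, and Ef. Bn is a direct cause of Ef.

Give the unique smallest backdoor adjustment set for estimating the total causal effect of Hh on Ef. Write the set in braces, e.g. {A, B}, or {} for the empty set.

{La}

Variables eligible for adjustment (non-descendants of Hh, excluding Hh and Ef): {La, Wv}.
Backdoor paths from Hh to Ef:
  P1: Hh <- La -> Au -> Ef
  P2: Hh <- La -> Wv -> Ef
  P3: Hh <- La -> Ef
The empty set is not sufficient: P1 (Hh <- La -> Au -> Ef) has no collider blocking it and no conditioned non-collider, so it is open.
Try {La}:
  P1: blocked at fork node La ∈ conditioning set.
  P2: blocked at fork node La ∈ conditioning set.
  P3: blocked at fork node La ∈ conditioning set.
{La} contains no descendant of Hh and blocks every backdoor path.
No other singleton works — e.g. {Wv} leaves P1 open — so {La} is the unique smallest valid adjustment set.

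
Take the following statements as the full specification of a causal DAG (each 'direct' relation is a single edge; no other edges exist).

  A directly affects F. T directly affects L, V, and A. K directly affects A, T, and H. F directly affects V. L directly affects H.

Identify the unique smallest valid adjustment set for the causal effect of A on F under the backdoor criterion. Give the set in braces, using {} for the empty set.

Variables eligible for adjustment (non-descendants of A, excluding A and F): {H, K, L, T}.
Backdoor paths from A to F:
  P1: A <- K -> T -> V <- F
  P2: A <- K -> H <- L <- T -> V <- F
  P3: A <- T -> V <- F
Each backdoor path contains an unconditioned collider, so every path is already blocked with the empty conditioning set:
  P1: blocked at collider V (neither it nor any descendant is in the conditioning set).
  P2: blocked at collider H (neither it nor any descendant is in the conditioning set).
  P3: blocked at collider V (neither it nor any descendant is in the conditioning set).
The empty set is therefore the unique smallest valid set.

{}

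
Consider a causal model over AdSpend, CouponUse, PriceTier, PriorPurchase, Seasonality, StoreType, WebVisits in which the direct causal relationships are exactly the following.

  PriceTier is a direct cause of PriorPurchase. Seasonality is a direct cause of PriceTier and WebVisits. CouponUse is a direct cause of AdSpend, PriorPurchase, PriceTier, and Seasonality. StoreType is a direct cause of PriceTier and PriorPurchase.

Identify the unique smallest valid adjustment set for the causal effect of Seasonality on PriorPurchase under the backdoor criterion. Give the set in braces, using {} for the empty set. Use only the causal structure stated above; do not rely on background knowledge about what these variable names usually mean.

Variables eligible for adjustment (non-descendants of Seasonality, excluding Seasonality and PriorPurchase): {AdSpend, CouponUse, StoreType}.
Backdoor paths from Seasonality to PriorPurchase:
  P1: Seasonality <- CouponUse -> PriceTier <- StoreType -> PriorPurchase
  P2: Seasonality <- CouponUse -> PriceTier -> PriorPurchase
  P3: Seasonality <- CouponUse -> PriorPurchase
The empty set is not sufficient: P2 (Seasonality <- CouponUse -> PriceTier -> PriorPurchase) has no collider blocking it and no conditioned non-collider, so it is open.
Try {CouponUse}:
  P1: blocked at fork node CouponUse ∈ conditioning set.
  P2: blocked at fork node CouponUse ∈ conditioning set.
  P3: blocked at fork node CouponUse ∈ conditioning set.
{CouponUse} contains no descendant of Seasonality and blocks every backdoor path.
No other singleton works — e.g. {StoreType} leaves P2 open — so {CouponUse} is the unique smallest valid adjustment set.

{CouponUse}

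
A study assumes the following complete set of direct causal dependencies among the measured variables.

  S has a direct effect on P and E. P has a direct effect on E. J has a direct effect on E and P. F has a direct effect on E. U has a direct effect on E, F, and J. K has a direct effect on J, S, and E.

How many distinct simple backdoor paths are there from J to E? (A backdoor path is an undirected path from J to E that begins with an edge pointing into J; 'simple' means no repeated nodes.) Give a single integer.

5

A backdoor path from J to E is any simple undirected path whose first edge points into J (i.e. leaves J via a parent).
Parents of J: {K, U}.
Enumerating:
  P1: J <- U -> F -> E
  P2: J <- U -> E
  P3: J <- K -> S -> P -> E
  P4: J <- K -> S -> E
  P5: J <- K -> E
That exhausts the simple backdoor paths. Count: 5.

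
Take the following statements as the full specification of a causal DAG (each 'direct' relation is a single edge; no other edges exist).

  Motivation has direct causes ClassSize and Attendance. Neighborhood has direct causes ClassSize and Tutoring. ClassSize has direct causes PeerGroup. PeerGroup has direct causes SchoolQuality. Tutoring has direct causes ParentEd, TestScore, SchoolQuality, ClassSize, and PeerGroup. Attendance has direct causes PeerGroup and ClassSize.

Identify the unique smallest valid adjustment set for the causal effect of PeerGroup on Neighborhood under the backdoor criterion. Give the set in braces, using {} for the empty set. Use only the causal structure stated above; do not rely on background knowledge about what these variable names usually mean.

Variables eligible for adjustment (non-descendants of PeerGroup, excluding PeerGroup and Neighborhood): {ParentEd, SchoolQuality, TestScore}.
Backdoor paths from PeerGroup to Neighborhood:
  P1: PeerGroup <- SchoolQuality -> Tutoring <- ClassSize -> Neighborhood
  P2: PeerGroup <- SchoolQuality -> Tutoring -> Neighborhood
The empty set is not sufficient: P2 (PeerGroup <- SchoolQuality -> Tutoring -> Neighborhood) has no collider blocking it and no conditioned non-collider, so it is open.
Try {SchoolQuality}:
  P1: blocked at fork node SchoolQuality ∈ conditioning set.
  P2: blocked at fork node SchoolQuality ∈ conditioning set.
{SchoolQuality} contains no descendant of PeerGroup and blocks every backdoor path.
No other singleton works — e.g. {ParentEd} leaves P2 open — so {SchoolQuality} is the unique smallest valid adjustment set.

{SchoolQuality}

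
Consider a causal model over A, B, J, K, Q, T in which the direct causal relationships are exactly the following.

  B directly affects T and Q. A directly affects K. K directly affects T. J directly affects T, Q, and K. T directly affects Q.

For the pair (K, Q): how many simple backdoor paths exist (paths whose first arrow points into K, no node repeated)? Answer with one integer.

A backdoor path from K to Q is any simple undirected path whose first edge points into K (i.e. leaves K via a parent).
Parents of K: {A, J}.
Enumerating:
  P1: K <- J -> T <- B -> Q
  P2: K <- J -> T -> Q
  P3: K <- J -> Q
That exhausts the simple backdoor paths. Count: 3.

3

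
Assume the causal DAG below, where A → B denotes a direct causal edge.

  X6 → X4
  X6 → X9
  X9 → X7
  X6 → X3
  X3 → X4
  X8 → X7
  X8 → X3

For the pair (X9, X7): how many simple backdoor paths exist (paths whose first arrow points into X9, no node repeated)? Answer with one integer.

2

A backdoor path from X9 to X7 is any simple undirected path whose first edge points into X9 (i.e. leaves X9 via a parent).
Parents of X9: {X6}.
Enumerating:
  P1: X9 <- X6 -> X3 <- X8 -> X7
  P2: X9 <- X6 -> X4 <- X3 <- X8 -> X7
That exhausts the simple backdoor paths. Count: 2.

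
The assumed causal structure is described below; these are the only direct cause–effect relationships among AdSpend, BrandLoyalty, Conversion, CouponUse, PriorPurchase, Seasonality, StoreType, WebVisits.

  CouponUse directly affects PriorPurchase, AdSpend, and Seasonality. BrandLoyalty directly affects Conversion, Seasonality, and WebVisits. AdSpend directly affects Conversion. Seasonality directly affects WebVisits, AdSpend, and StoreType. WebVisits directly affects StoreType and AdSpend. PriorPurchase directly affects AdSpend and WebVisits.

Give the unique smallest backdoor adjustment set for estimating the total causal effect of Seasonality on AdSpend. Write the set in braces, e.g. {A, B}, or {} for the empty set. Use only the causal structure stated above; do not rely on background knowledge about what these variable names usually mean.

{BrandLoyalty, CouponUse}

Variables eligible for adjustment (non-descendants of Seasonality, excluding Seasonality and AdSpend): {BrandLoyalty, CouponUse, PriorPurchase}.
Backdoor paths from Seasonality to AdSpend:
  P1: Seasonality <- CouponUse -> PriorPurchase -> WebVisits <- BrandLoyalty -> Conversion <- AdSpend
  P2: Seasonality <- CouponUse -> PriorPurchase -> WebVisits -> AdSpend
  P3: Seasonality <- CouponUse -> PriorPurchase -> AdSpend
  P4: Seasonality <- CouponUse -> AdSpend
  P5: Seasonality <- BrandLoyalty -> WebVisits <- PriorPurchase <- CouponUse -> AdSpend
  P6: Seasonality <- BrandLoyalty -> WebVisits <- PriorPurchase -> AdSpend
  P7: Seasonality <- BrandLoyalty -> WebVisits -> AdSpend
  P8: Seasonality <- BrandLoyalty -> Conversion <- AdSpend
The empty set is not sufficient: P2 (Seasonality <- CouponUse -> PriorPurchase -> WebVisits -> AdSpend) has no collider blocking it and no conditioned non-collider, so it is open.
Try {BrandLoyalty, CouponUse}:
  P1: blocked at fork node CouponUse ∈ conditioning set.
  P2: blocked at fork node CouponUse ∈ conditioning set.
  P3: blocked at fork node CouponUse ∈ conditioning set.
  P4: blocked at fork node CouponUse ∈ conditioning set.
  P5: blocked at fork node BrandLoyalty ∈ conditioning set.
  P6: blocked at fork node BrandLoyalty ∈ conditioning set.
  P7: blocked at fork node BrandLoyalty ∈ conditioning set.
  P8: blocked at fork node BrandLoyalty ∈ conditioning set.
{BrandLoyalty, CouponUse} contains no descendant of Seasonality and blocks every backdoor path.
Every element of {BrandLoyalty, CouponUse} is needed (dropping BrandLoyalty leaves P7 open; dropping CouponUse leaves P2 open), so no proper subset is valid.
Among all size-2 subsets of the eligible variables, only {BrandLoyalty, CouponUse} blocks every backdoor path, so it is the unique smallest valid adjustment set.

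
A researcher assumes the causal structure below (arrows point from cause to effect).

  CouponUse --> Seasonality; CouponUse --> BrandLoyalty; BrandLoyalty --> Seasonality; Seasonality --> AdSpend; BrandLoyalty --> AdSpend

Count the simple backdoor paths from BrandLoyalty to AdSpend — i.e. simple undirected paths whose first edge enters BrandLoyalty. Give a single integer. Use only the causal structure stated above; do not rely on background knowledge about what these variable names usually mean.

1

A backdoor path from BrandLoyalty to AdSpend is any simple undirected path whose first edge points into BrandLoyalty (i.e. leaves BrandLoyalty via a parent).
Parents of BrandLoyalty: {CouponUse}.
Enumerating:
  P1: BrandLoyalty <- CouponUse -> Seasonality -> AdSpend
That exhausts the simple backdoor paths. Count: 1.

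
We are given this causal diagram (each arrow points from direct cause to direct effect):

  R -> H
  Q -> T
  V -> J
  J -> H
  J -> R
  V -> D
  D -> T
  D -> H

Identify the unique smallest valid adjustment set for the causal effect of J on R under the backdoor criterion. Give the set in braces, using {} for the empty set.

{}

Variables eligible for adjustment (non-descendants of J, excluding J and R): {D, Q, T, V}.
Backdoor paths from J to R:
  P1: J <- V -> D -> H <- R
Each backdoor path contains an unconditioned collider, so every path is already blocked with the empty conditioning set:
  P1: blocked at collider H (neither it nor any descendant is in the conditioning set).
The empty set is therefore the unique smallest valid set.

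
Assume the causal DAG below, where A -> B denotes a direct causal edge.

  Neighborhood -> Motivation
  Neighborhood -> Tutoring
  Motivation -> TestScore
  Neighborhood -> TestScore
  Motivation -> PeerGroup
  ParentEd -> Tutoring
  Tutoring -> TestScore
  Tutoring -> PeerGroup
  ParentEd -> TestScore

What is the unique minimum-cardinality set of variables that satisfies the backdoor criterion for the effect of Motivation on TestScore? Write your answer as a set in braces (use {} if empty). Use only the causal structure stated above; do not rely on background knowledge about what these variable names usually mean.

{Neighborhood}

Variables eligible for adjustment (non-descendants of Motivation, excluding Motivation and TestScore): {Neighborhood, ParentEd, Tutoring}.
Backdoor paths from Motivation to TestScore:
  P1: Motivation <- Neighborhood -> Tutoring <- ParentEd -> TestScore
  P2: Motivation <- Neighborhood -> Tutoring -> TestScore
  P3: Motivation <- Neighborhood -> TestScore
The empty set is not sufficient: P2 (Motivation <- Neighborhood -> Tutoring -> TestScore) has no collider blocking it and no conditioned non-collider, so it is open.
Try {Neighborhood}:
  P1: blocked at fork node Neighborhood ∈ conditioning set.
  P2: blocked at fork node Neighborhood ∈ conditioning set.
  P3: blocked at fork node Neighborhood ∈ conditioning set.
{Neighborhood} contains no descendant of Motivation and blocks every backdoor path.
No other singleton works — e.g. {ParentEd} leaves P2 open — so {Neighborhood} is the unique smallest valid adjustment set.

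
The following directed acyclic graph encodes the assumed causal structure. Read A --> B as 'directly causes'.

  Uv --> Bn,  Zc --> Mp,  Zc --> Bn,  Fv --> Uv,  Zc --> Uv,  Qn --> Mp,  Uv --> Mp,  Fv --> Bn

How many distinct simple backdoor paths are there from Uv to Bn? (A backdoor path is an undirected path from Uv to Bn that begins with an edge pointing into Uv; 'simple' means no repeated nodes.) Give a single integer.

2

A backdoor path from Uv to Bn is any simple undirected path whose first edge points into Uv (i.e. leaves Uv via a parent).
Parents of Uv: {Fv, Zc}.
Enumerating:
  P1: Uv <- Fv -> Bn
  P2: Uv <- Zc -> Bn
That exhausts the simple backdoor paths. Count: 2.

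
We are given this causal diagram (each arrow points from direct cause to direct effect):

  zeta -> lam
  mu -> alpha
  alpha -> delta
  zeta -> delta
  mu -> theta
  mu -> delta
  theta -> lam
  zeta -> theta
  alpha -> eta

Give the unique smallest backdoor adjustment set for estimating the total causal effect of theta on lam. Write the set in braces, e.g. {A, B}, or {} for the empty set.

{zeta}

Variables eligible for adjustment (non-descendants of theta, excluding theta and lam): {alpha, delta, eta, mu, zeta}.
Backdoor paths from theta to lam:
  P1: theta <- mu -> alpha -> delta <- zeta -> lam
  P2: theta <- mu -> delta <- zeta -> lam
  P3: theta <- zeta -> lam
The empty set is not sufficient: P3 (theta <- zeta -> lam) has no collider blocking it and no conditioned non-collider, so it is open.
Try {zeta}:
  P1: blocked at collider delta (neither it nor any descendant is in the conditioning set).
  P2: blocked at collider delta (neither it nor any descendant is in the conditioning set).
  P3: blocked at fork node zeta ∈ conditioning set.
{zeta} contains no descendant of theta and blocks every backdoor path.
No other singleton works — e.g. {mu} leaves P3 open — so {zeta} is the unique smallest valid adjustment set.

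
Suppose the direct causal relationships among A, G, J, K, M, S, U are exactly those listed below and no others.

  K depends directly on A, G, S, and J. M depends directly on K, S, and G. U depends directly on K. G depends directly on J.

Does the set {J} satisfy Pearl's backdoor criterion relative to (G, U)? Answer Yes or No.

Backdoor paths from G to U (paths whose first edge points into G):
  P1: G <- J -> K -> U
Condition 1 (no descendant of G in the set): holds — descendants of G are {K, M, U}; none are in {J}.
Condition 2 (every backdoor path blocked by {J}):
  P1: blocked at fork node J ∈ conditioning set.
{J} satisfies the backdoor criterion.

Yes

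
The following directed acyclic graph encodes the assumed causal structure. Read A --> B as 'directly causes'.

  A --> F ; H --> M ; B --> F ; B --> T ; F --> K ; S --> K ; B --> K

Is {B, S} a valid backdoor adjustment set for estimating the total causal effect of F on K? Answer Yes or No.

Yes

Backdoor paths from F to K (paths whose first edge points into F):
  P1: F <- B -> K
Condition 1 (no descendant of F in the set): holds — descendants of F are {K}; none are in {B, S}.
Condition 2 (every backdoor path blocked by {B, S}):
  P1: blocked at fork node B ∈ conditioning set.
{B, S} satisfies the backdoor criterion.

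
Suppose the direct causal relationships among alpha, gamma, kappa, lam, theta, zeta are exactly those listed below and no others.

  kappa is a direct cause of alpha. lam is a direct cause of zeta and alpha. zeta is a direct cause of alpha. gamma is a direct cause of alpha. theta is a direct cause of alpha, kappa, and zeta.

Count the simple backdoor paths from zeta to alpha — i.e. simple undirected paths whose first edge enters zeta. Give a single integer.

3

A backdoor path from zeta to alpha is any simple undirected path whose first edge points into zeta (i.e. leaves zeta via a parent).
Parents of zeta: {lam, theta}.
Enumerating:
  P1: zeta <- theta -> kappa -> alpha
  P2: zeta <- theta -> alpha
  P3: zeta <- lam -> alpha
That exhausts the simple backdoor paths. Count: 3.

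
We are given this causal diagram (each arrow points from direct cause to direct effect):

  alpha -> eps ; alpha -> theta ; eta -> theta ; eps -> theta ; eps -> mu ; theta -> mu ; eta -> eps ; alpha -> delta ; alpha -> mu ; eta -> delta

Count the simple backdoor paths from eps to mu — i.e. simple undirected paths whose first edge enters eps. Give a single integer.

A backdoor path from eps to mu is any simple undirected path whose first edge points into eps (i.e. leaves eps via a parent).
Parents of eps: {alpha, eta}.
Enumerating:
  P1: eps <- alpha -> theta -> mu
  P2: eps <- alpha -> mu
  P3: eps <- alpha -> delta <- eta -> theta -> mu
  P4: eps <- eta -> theta <- alpha -> mu
  P5: eps <- eta -> theta -> mu
  P6: eps <- eta -> delta <- alpha -> theta -> mu
  P7: eps <- eta -> delta <- alpha -> mu
That exhausts the simple backdoor paths. Count: 7.

7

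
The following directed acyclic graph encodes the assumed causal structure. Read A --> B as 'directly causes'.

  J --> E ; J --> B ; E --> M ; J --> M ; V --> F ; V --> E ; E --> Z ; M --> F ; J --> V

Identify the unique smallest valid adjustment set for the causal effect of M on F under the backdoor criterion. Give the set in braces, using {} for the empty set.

Variables eligible for adjustment (non-descendants of M, excluding M and F): {B, E, J, V, Z}.
Backdoor paths from M to F:
  P1: M <- J -> V -> F
  P2: M <- J -> E <- V -> F
  P3: M <- E <- J -> V -> F
  P4: M <- E <- V -> F
The empty set is not sufficient: P1 (M <- J -> V -> F) has no collider blocking it and no conditioned non-collider, so it is open.
Try {V}:
  P1: blocked at chain node V ∈ conditioning set.
  P2: blocked at collider E (neither it nor any descendant is in the conditioning set).
  P3: blocked at chain node V ∈ conditioning set.
  P4: blocked at fork node V ∈ conditioning set.
{V} contains no descendant of M and blocks every backdoor path.
No other singleton works — e.g. {J} leaves P4 open — so {V} is the unique smallest valid adjustment set.

{V}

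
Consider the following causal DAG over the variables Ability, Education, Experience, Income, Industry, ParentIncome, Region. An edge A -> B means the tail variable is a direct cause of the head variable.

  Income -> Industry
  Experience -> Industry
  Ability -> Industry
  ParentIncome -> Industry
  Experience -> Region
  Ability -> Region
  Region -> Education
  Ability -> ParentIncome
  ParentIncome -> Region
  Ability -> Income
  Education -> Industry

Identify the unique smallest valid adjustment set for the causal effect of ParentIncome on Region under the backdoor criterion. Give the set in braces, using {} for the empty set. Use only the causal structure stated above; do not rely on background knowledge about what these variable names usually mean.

{Ability}

Variables eligible for adjustment (non-descendants of ParentIncome, excluding ParentIncome and Region): {Ability, Experience, Income}.
Backdoor paths from ParentIncome to Region:
  P1: ParentIncome <- Ability -> Income -> Industry <- Experience -> Region
  P2: ParentIncome <- Ability -> Income -> Industry <- Education <- Region
  P3: ParentIncome <- Ability -> Region
  P4: ParentIncome <- Ability -> Industry <- Experience -> Region
  P5: ParentIncome <- Ability -> Industry <- Education <- Region
The empty set is not sufficient: P3 (ParentIncome <- Ability -> Region) has no collider blocking it and no conditioned non-collider, so it is open.
Try {Ability}:
  P1: blocked at fork node Ability ∈ conditioning set.
  P2: blocked at fork node Ability ∈ conditioning set.
  P3: blocked at fork node Ability ∈ conditioning set.
  P4: blocked at fork node Ability ∈ conditioning set.
  P5: blocked at fork node Ability ∈ conditioning set.
{Ability} contains no descendant of ParentIncome and blocks every backdoor path.
No other singleton works — e.g. {Experience} leaves P3 open — so {Ability} is the unique smallest valid adjustment set.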